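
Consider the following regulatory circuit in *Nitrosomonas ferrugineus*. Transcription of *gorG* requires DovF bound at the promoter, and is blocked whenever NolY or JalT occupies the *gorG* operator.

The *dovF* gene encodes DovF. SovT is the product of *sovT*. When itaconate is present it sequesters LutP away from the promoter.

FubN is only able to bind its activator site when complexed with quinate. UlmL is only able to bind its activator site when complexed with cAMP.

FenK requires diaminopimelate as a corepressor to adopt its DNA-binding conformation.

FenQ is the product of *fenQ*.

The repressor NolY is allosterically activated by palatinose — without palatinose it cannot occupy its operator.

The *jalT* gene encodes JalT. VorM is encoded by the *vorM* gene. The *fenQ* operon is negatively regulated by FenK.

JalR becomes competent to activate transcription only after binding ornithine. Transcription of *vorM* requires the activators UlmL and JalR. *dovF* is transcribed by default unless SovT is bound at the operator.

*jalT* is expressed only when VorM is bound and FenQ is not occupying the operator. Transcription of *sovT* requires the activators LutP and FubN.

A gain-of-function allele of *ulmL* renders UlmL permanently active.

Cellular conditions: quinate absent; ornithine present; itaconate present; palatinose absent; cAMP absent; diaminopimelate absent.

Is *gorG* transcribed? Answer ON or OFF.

Itaconate is present, so LutP is inactive.
Quinate is absent, so FubN is inactive.
Required activator LutP is absent, so *sovT* is not transcribed.
So SovT is not produced.
With no repressor bound, *dovF* is transcribed.
So DovF is produced and active.
Palatinose is absent, so NolY is inactive.
UlmL is constitutively active in this strain.
Ornithine is present, so JalR is active.
No repressor is bound and UlmL and JalR are active, so *vorM* is transcribed.
So VorM is produced and active.
Diaminopimelate is absent, so FenK is inactive.
With no repressor bound, *fenQ* is transcribed.
So FenQ is produced and active.
With repressor FenQ bound, *jalT* is not transcribed.
So JalT is not produced.
No repressor is bound and DovF is active, so *gorG* is transcribed.

ON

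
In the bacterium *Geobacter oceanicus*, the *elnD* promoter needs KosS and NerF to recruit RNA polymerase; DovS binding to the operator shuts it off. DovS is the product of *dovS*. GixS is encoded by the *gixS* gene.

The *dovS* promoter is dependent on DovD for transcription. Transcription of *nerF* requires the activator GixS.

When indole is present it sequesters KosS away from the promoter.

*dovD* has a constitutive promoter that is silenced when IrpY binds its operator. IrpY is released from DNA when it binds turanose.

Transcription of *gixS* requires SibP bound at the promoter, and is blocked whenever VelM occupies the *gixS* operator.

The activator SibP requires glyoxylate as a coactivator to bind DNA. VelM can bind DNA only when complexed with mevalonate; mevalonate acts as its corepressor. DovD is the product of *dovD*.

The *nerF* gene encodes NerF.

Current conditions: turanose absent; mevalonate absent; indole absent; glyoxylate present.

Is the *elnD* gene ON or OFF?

ON

Indole is absent, so KosS is active.
Mevalonate is absent, so VelM is inactive.
Glyoxylate is present, so SibP is active.
No repressor is bound and SibP is active, so *gixS* is transcribed.
So GixS is produced and active.
No repressor is bound and GixS is active, so *nerF* is transcribed.
So NerF is produced and active.
Turanose is absent, so IrpY is active.
With repressor IrpY bound, *dovD* is not transcribed.
So DovD is not produced.
Required activator DovD is absent, so *dovS* is not transcribed.
So DovS is not produced.
No repressor is bound and KosS and NerF are active, so *elnD* is transcribed.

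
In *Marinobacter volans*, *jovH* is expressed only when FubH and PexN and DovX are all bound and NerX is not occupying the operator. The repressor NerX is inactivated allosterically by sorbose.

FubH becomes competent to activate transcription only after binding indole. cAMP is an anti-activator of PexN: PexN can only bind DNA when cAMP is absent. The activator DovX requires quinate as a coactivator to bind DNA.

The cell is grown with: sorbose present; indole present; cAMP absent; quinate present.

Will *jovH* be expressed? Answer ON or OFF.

Sorbose is present, so NerX is inactive.
Indole is present, so FubH is active.
cAMP is absent, so PexN is active.
Quinate is present, so DovX is active.
No repressor is bound and FubH and PexN and DovX are active, so *jovH* is transcribed.

ON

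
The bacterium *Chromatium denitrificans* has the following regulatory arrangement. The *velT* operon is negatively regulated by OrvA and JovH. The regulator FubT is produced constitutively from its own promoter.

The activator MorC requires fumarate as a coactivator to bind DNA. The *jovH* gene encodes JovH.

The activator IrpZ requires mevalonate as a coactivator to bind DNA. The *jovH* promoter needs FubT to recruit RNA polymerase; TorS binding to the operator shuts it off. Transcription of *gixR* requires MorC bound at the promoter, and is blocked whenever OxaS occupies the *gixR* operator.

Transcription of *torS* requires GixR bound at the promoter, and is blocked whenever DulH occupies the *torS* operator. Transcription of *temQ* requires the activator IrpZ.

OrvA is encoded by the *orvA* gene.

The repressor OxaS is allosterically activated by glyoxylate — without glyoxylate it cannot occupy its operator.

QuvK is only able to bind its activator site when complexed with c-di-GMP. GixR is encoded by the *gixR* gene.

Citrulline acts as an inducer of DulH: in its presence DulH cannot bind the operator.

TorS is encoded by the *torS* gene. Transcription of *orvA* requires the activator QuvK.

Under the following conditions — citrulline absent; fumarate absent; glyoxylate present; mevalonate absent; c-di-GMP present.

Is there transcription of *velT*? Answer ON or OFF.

OFF

c-di-GMP is present, so QuvK is active.
No repressor is bound and QuvK is active, so *orvA* is transcribed.
So OrvA is produced and active.
Fumarate is absent, so MorC is inactive.
Glyoxylate is present, so OxaS is active.
With repressor OxaS bound, *gixR* is not transcribed.
So GixR is not produced.
Citrulline is absent, so DulH is active.
With repressor DulH bound, *torS* is not transcribed.
So TorS is not produced.
FubT is produced constitutively and is active.
No repressor is bound and FubT is active, so *jovH* is transcribed.
So JovH is produced and active.
With repressor OrvA bound, *velT* is not transcribed.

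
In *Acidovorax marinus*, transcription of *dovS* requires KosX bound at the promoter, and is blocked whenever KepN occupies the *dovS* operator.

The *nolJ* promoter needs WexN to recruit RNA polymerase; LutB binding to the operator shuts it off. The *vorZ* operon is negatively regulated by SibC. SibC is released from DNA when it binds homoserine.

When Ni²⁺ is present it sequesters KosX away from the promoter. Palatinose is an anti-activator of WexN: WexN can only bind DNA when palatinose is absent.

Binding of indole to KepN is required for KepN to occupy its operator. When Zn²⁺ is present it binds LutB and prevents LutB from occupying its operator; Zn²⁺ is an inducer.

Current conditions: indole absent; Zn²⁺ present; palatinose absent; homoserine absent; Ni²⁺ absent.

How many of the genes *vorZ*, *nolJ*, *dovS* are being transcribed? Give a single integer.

Homoserine is absent, so SibC is active.
With repressor SibC bound, *vorZ* is not transcribed.
→ *vorZ* is OFF.
Zn²⁺ is present, so LutB is inactive.
Palatinose is absent, so WexN is active.
No repressor is bound and WexN is active, so *nolJ* is transcribed.
→ *nolJ* is ON.
Ni²⁺ is absent, so KosX is active.
Indole is absent, so KepN is inactive.
No repressor is bound and KosX is active, so *dovS* is transcribed.
→ *dovS* is ON.
2 of the 3 genes are transcribed.

2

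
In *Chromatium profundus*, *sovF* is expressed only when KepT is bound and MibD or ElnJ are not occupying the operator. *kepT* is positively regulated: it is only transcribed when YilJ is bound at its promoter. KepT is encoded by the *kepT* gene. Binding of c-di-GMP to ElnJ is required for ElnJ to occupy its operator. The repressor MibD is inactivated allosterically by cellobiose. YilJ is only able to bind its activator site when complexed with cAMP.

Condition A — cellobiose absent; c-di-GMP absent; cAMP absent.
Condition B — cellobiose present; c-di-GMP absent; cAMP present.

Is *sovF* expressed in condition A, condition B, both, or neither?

B only

Condition A:
Cellobiose is absent, so MibD is active.
c-di-GMP is absent, so ElnJ is inactive.
cAMP is absent, so YilJ is inactive.
Required activator YilJ is absent, so *kepT* is not transcribed.
So KepT is not produced.
With repressor MibD bound, *sovF* is not transcribed.
→ *sovF* is OFF in A.
Condition B:
Cellobiose is present, so MibD is inactive.
c-di-GMP is absent, so ElnJ is inactive.
cAMP is present, so YilJ is active.
No repressor is bound and YilJ is active, so *kepT* is transcribed.
So KepT is produced and active.
No repressor is bound and KepT is active, so *sovF* is transcribed.
→ *sovF* is ON in B.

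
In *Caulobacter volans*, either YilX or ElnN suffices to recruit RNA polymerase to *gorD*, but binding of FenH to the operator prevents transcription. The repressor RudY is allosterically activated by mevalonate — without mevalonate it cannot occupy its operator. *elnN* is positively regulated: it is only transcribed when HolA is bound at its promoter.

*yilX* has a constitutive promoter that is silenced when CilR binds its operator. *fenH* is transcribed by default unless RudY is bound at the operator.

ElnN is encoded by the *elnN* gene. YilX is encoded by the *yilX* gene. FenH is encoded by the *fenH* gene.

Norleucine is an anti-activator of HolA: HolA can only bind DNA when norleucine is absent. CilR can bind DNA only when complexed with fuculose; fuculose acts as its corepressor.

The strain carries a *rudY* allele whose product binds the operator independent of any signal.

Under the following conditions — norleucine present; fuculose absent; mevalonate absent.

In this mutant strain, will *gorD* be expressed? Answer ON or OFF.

Fuculose is absent, so CilR is inactive.
With no repressor bound, *yilX* is transcribed.
So YilX is produced and active.
RudY is constitutively active in this strain.
With repressor RudY bound, *fenH* is not transcribed.
So FenH is not produced.
Norleucine is present, so HolA is inactive.
Required activator HolA is absent, so *elnN* is not transcribed.
So ElnN is not produced.
Activator YilX is present, so *gorD* is transcribed.

ON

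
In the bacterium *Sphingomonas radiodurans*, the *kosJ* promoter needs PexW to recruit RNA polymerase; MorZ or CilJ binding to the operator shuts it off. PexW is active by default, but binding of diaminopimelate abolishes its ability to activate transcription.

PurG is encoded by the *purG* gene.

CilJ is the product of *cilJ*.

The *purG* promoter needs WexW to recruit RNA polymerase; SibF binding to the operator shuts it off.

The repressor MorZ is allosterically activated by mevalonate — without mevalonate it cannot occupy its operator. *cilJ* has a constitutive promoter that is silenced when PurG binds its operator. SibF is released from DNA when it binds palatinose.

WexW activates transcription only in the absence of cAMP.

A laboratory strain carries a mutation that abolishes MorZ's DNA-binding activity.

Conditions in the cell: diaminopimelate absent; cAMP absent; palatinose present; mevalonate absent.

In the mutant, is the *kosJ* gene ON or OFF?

ON

Diaminopimelate is absent, so PexW is active.
MorZ is non-functional in this strain, so it has no effect.
Palatinose is present, so SibF is inactive.
cAMP is absent, so WexW is active.
No repressor is bound and WexW is active, so *purG* is transcribed.
So PurG is produced and active.
With repressor PurG bound, *cilJ* is not transcribed.
So CilJ is not produced.
No repressor is bound and PexW is active, so *kosJ* is transcribed.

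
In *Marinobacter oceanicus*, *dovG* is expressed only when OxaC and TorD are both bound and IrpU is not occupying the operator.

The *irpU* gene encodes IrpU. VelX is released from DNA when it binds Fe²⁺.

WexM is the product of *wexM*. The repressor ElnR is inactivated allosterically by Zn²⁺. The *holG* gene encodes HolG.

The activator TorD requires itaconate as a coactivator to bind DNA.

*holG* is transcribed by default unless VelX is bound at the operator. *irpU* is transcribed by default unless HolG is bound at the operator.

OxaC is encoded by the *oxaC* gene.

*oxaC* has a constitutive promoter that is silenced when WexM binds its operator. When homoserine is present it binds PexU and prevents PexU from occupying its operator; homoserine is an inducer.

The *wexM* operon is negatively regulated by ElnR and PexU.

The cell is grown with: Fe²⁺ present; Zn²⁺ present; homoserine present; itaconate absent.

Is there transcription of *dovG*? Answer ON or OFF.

OFF

Zn²⁺ is present, so ElnR is inactive.
Homoserine is present, so PexU is inactive.
With no repressor bound, *wexM* is transcribed.
So WexM is produced and active.
With repressor WexM bound, *oxaC* is not transcribed.
So OxaC is not produced.
Fe²⁺ is present, so VelX is inactive.
With no repressor bound, *holG* is transcribed.
So HolG is produced and active.
With repressor HolG bound, *irpU* is not transcribed.
So IrpU is not produced.
Itaconate is absent, so TorD is inactive.
Required activator OxaC is absent, so *dovG* is not transcribed.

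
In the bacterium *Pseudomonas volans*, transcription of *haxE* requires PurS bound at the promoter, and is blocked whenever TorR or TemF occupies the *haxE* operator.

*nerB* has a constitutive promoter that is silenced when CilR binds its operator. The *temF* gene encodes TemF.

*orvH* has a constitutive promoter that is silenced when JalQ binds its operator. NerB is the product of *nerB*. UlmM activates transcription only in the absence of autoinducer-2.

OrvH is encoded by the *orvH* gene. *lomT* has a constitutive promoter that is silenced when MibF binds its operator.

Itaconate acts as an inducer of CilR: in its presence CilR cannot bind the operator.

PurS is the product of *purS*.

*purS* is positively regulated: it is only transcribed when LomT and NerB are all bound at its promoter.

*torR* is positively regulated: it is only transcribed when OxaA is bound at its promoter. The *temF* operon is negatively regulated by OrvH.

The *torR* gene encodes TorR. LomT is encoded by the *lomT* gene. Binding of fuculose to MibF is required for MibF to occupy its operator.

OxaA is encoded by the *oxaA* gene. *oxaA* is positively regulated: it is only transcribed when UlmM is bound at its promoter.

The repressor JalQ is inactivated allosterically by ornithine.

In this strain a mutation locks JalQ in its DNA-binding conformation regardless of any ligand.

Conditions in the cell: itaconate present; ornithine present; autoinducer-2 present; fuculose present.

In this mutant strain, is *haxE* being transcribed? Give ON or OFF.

OFF

Fuculose is present, so MibF is active.
With repressor MibF bound, *lomT* is not transcribed.
So LomT is not produced.
Itaconate is present, so CilR is inactive.
With no repressor bound, *nerB* is transcribed.
So NerB is produced and active.
Required activator LomT is absent, so *purS* is not transcribed.
So PurS is not produced.
Autoinducer-2 is present, so UlmM is inactive.
Required activator UlmM is absent, so *oxaA* is not transcribed.
So OxaA is not produced.
Required activator OxaA is absent, so *torR* is not transcribed.
So TorR is not produced.
JalQ is constitutively active in this strain.
With repressor JalQ bound, *orvH* is not transcribed.
So OrvH is not produced.
With no repressor bound, *temF* is transcribed.
So TemF is produced and active.
With repressor TemF bound, *haxE* is not transcribed.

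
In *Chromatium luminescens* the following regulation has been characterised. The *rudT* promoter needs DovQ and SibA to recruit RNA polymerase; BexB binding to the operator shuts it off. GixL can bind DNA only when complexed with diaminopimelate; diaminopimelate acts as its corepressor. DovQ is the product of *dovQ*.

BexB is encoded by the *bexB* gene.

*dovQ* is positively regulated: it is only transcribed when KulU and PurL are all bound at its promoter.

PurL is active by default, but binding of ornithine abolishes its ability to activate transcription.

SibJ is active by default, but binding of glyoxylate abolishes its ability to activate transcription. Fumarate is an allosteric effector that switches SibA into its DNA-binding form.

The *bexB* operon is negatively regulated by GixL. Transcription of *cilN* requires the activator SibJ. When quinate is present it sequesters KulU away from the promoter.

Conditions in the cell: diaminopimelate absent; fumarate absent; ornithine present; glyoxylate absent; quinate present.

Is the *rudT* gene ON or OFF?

OFF

Quinate is present, so KulU is inactive.
Ornithine is present, so PurL is inactive.
Required activator KulU is absent, so *dovQ* is not transcribed.
So DovQ is not produced.
Fumarate is absent, so SibA is inactive.
Diaminopimelate is absent, so GixL is inactive.
With no repressor bound, *bexB* is transcribed.
So BexB is produced and active.
With repressor BexB bound, *rudT* is not transcribed.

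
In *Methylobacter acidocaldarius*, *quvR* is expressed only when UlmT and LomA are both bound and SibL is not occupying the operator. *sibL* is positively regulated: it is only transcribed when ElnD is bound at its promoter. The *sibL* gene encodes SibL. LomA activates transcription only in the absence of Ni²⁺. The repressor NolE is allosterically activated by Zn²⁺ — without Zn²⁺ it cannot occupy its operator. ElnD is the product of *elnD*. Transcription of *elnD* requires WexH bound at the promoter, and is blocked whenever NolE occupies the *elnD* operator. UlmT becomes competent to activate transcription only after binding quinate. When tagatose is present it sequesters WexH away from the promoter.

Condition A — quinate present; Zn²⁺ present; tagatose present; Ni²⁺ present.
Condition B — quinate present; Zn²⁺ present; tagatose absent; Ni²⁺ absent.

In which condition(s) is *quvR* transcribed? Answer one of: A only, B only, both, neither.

Condition A:
Quinate is present, so UlmT is active.
Zn²⁺ is present, so NolE is active.
Tagatose is present, so WexH is inactive.
With repressor NolE bound, *elnD* is not transcribed.
So ElnD is not produced.
Required activator ElnD is absent, so *sibL* is not transcribed.
So SibL is not produced.
Ni²⁺ is present, so LomA is inactive.
Required activator LomA is absent, so *quvR* is not transcribed.
→ *quvR* is OFF in A.
Condition B:
Quinate is present, so UlmT is active.
Zn²⁺ is present, so NolE is active.
Tagatose is absent, so WexH is active.
With repressor NolE bound, *elnD* is not transcribed.
So ElnD is not produced.
Required activator ElnD is absent, so *sibL* is not transcribed.
So SibL is not produced.
Ni²⁺ is absent, so LomA is active.
No repressor is bound and UlmT and LomA are active, so *quvR* is transcribed.
→ *quvR* is ON in B.

B only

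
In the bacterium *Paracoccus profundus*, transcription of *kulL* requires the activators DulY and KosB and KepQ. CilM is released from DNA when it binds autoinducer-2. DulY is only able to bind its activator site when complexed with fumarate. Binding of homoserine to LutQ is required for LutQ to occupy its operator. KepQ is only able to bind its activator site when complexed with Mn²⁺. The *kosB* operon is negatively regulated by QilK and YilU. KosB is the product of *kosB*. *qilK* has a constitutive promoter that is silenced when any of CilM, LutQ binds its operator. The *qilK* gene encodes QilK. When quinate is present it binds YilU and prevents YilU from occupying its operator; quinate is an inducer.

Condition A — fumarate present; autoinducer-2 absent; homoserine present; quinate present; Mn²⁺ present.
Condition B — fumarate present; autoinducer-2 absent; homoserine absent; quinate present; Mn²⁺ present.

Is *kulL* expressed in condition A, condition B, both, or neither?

Condition A:
Fumarate is present, so DulY is active.
Autoinducer-2 is absent, so CilM is active.
Homoserine is present, so LutQ is active.
With repressor CilM bound, *qilK* is not transcribed.
So QilK is not produced.
Quinate is present, so YilU is inactive.
With no repressor bound, *kosB* is transcribed.
So KosB is produced and active.
Mn²⁺ is present, so KepQ is active.
No repressor is bound and DulY and KosB and KepQ are active, so *kulL* is transcribed.
→ *kulL* is ON in A.
Condition B:
Fumarate is present, so DulY is active.
Autoinducer-2 is absent, so CilM is active.
Homoserine is absent, so LutQ is inactive.
With repressor CilM bound, *qilK* is not transcribed.
So QilK is not produced.
Quinate is present, so YilU is inactive.
With no repressor bound, *kosB* is transcribed.
So KosB is produced and active.
Mn²⁺ is present, so KepQ is active.
No repressor is bound and DulY and KosB and KepQ are active, so *kulL* is transcribed.
→ *kulL* is ON in B.

both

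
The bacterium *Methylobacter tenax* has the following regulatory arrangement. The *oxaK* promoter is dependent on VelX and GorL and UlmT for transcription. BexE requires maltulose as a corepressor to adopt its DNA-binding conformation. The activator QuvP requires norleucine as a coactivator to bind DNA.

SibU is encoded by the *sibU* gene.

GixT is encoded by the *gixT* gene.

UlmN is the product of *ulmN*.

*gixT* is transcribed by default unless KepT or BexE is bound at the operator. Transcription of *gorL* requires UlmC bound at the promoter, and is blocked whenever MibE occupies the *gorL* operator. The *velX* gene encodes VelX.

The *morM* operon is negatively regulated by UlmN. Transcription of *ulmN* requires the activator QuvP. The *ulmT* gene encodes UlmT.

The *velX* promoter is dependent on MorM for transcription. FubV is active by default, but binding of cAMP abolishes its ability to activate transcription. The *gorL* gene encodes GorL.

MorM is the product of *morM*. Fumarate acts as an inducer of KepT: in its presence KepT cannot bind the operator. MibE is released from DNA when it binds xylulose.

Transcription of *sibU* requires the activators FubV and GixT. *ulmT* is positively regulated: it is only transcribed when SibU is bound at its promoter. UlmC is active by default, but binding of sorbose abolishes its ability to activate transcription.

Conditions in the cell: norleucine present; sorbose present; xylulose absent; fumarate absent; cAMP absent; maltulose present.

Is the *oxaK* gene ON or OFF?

Norleucine is present, so QuvP is active.
No repressor is bound and QuvP is active, so *ulmN* is transcribed.
So UlmN is produced and active.
With repressor UlmN bound, *morM* is not transcribed.
So MorM is not produced.
Required activator MorM is absent, so *velX* is not transcribed.
So VelX is not produced.
Xylulose is absent, so MibE is active.
Sorbose is present, so UlmC is inactive.
With repressor MibE bound, *gorL* is not transcribed.
So GorL is not produced.
cAMP is absent, so FubV is active.
Fumarate is absent, so KepT is active.
Maltulose is present, so BexE is active.
With repressor KepT bound, *gixT* is not transcribed.
So GixT is not produced.
Required activator GixT is absent, so *sibU* is not transcribed.
So SibU is not produced.
Required activator SibU is absent, so *ulmT* is not transcribed.
So UlmT is not produced.
Required activator VelX is absent, so *oxaK* is not transcribed.

OFF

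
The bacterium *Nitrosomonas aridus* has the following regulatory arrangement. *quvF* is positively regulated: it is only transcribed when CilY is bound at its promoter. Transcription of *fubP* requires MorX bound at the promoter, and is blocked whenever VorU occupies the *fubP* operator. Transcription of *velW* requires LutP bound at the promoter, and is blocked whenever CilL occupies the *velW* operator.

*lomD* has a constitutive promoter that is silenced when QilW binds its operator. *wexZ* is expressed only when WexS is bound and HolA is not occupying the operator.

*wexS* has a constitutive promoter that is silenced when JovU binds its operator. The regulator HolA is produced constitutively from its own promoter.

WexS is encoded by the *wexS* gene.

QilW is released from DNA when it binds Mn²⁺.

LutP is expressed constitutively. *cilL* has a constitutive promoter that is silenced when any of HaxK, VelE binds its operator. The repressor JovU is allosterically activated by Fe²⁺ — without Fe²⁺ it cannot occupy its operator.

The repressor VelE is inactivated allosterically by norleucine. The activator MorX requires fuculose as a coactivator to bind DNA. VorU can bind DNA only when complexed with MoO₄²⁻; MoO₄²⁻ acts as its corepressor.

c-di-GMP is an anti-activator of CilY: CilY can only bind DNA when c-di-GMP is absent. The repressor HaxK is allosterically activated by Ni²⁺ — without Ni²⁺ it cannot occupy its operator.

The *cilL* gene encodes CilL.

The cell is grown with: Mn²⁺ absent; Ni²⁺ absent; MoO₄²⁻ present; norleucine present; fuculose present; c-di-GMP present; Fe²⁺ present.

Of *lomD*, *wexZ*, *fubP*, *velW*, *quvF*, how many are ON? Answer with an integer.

Mn²⁺ is absent, so QilW is active.
With repressor QilW bound, *lomD* is not transcribed.
→ *lomD* is OFF.
Fe²⁺ is present, so JovU is active.
With repressor JovU bound, *wexS* is not transcribed.
So WexS is not produced.
HolA is produced constitutively and is active.
With repressor HolA bound, *wexZ* is not transcribed.
→ *wexZ* is OFF.
MoO₄²⁻ is present, so VorU is active.
Fuculose is present, so MorX is active.
With repressor VorU bound, *fubP* is not transcribed.
→ *fubP* is OFF.
LutP is produced constitutively and is active.
Ni²⁺ is absent, so HaxK is inactive.
Norleucine is present, so VelE is inactive.
With no repressor bound, *cilL* is transcribed.
So CilL is produced and active.
With repressor CilL bound, *velW* is not transcribed.
→ *velW* is OFF.
c-di-GMP is present, so CilY is inactive.
Required activator CilY is absent, so *quvF* is not transcribed.
→ *quvF* is OFF.
0 of the 5 genes are transcribed.

0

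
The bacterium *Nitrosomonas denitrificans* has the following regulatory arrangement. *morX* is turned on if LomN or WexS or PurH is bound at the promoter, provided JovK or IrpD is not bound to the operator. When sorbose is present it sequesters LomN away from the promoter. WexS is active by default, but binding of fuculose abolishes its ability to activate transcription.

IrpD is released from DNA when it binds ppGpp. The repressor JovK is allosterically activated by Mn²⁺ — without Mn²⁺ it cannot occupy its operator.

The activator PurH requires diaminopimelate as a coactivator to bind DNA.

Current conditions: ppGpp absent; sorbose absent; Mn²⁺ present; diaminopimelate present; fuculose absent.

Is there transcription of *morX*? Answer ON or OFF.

Sorbose is absent, so LomN is active.
Fuculose is absent, so WexS is active.
Diaminopimelate is present, so PurH is active.
Mn²⁺ is present, so JovK is active.
ppGpp is absent, so IrpD is active.
With repressor JovK bound, *morX* is not transcribed.

OFF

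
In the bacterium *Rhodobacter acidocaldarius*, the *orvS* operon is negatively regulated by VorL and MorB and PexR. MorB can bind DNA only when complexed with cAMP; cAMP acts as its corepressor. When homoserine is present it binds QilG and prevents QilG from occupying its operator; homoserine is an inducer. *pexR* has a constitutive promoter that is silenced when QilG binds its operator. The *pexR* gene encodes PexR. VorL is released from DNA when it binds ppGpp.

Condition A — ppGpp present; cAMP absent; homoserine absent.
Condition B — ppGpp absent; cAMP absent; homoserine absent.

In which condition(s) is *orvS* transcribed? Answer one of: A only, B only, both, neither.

Condition A:
ppGpp is present, so VorL is inactive.
cAMP is absent, so MorB is inactive.
Homoserine is absent, so QilG is active.
With repressor QilG bound, *pexR* is not transcribed.
So PexR is not produced.
With no repressor bound, *orvS* is transcribed.
→ *orvS* is ON in A.
Condition B:
ppGpp is absent, so VorL is active.
cAMP is absent, so MorB is inactive.
Homoserine is absent, so QilG is active.
With repressor QilG bound, *pexR* is not transcribed.
So PexR is not produced.
With repressor VorL bound, *orvS* is not transcribed.
→ *orvS* is OFF in B.

A only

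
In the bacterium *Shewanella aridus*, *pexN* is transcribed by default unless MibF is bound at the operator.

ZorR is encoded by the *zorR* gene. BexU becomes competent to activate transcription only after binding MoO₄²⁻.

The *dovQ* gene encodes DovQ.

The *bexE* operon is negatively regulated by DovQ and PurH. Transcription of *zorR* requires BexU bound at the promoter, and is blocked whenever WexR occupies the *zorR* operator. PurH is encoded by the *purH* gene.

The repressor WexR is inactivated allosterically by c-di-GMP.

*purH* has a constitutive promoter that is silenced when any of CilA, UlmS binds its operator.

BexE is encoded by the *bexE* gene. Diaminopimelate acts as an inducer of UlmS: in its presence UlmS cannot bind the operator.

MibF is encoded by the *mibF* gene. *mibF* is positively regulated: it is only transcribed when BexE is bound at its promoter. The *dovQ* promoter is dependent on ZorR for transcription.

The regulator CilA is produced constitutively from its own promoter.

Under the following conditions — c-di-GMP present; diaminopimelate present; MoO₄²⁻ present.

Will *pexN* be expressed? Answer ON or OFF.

ON

MoO₄²⁻ is present, so BexU is active.
c-di-GMP is present, so WexR is inactive.
No repressor is bound and BexU is active, so *zorR* is transcribed.
So ZorR is produced and active.
No repressor is bound and ZorR is active, so *dovQ* is transcribed.
So DovQ is produced and active.
CilA is produced constitutively and is active.
Diaminopimelate is present, so UlmS is inactive.
With repressor CilA bound, *purH* is not transcribed.
So PurH is not produced.
With repressor DovQ bound, *bexE* is not transcribed.
So BexE is not produced.
Required activator BexE is absent, so *mibF* is not transcribed.
So MibF is not produced.
With no repressor bound, *pexN* is transcribed.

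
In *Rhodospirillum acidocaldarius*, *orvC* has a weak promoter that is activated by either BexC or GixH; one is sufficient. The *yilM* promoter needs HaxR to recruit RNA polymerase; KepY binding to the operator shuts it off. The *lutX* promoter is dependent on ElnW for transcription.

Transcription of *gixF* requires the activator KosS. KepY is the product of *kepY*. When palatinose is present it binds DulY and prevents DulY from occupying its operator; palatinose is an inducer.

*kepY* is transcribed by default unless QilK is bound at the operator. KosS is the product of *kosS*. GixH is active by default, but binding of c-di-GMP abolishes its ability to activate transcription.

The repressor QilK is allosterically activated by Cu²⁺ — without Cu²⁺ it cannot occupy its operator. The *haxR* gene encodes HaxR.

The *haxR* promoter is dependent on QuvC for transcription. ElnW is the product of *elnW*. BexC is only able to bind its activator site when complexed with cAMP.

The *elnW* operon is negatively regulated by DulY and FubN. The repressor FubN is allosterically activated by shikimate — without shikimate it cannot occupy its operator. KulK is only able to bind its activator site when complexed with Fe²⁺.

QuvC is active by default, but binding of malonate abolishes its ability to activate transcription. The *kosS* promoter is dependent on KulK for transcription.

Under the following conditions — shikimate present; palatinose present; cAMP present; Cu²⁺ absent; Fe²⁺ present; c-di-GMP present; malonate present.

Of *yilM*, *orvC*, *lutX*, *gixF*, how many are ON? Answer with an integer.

Malonate is present, so QuvC is inactive.
Required activator QuvC is absent, so *haxR* is not transcribed.
So HaxR is not produced.
Cu²⁺ is absent, so QilK is inactive.
With no repressor bound, *kepY* is transcribed.
So KepY is produced and active.
With repressor KepY bound, *yilM* is not transcribed.
→ *yilM* is OFF.
cAMP is present, so BexC is active.
c-di-GMP is present, so GixH is inactive.
Activator BexC is present, so *orvC* is transcribed.
→ *orvC* is ON.
Palatinose is present, so DulY is inactive.
Shikimate is present, so FubN is active.
With repressor FubN bound, *elnW* is not transcribed.
So ElnW is not produced.
Required activator ElnW is absent, so *lutX* is not transcribed.
→ *lutX* is OFF.
Fe²⁺ is present, so KulK is active.
No repressor is bound and KulK is active, so *kosS* is transcribed.
So KosS is produced and active.
No repressor is bound and KosS is active, so *gixF* is transcribed.
→ *gixF* is ON.
2 of the 4 genes are transcribed.

2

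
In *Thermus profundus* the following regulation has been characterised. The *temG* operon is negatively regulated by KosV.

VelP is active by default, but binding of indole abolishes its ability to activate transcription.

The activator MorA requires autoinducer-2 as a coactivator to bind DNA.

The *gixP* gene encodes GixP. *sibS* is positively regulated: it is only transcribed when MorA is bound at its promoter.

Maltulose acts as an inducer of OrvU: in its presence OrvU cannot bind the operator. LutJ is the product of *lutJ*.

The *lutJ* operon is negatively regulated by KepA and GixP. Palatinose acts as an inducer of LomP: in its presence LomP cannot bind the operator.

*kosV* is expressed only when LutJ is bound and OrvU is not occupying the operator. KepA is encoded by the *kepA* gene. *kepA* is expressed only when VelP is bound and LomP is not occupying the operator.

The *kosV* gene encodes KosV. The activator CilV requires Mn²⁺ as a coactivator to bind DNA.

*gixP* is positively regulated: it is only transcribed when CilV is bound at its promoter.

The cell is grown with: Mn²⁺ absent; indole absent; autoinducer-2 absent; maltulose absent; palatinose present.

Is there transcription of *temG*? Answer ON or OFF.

ON

Palatinose is present, so LomP is inactive.
Indole is absent, so VelP is active.
No repressor is bound and VelP is active, so *kepA* is transcribed.
So KepA is produced and active.
Mn²⁺ is absent, so CilV is inactive.
Required activator CilV is absent, so *gixP* is not transcribed.
So GixP is not produced.
With repressor KepA bound, *lutJ* is not transcribed.
So LutJ is not produced.
Maltulose is absent, so OrvU is active.
With repressor OrvU bound, *kosV* is not transcribed.
So KosV is not produced.
With no repressor bound, *temG* is transcribed.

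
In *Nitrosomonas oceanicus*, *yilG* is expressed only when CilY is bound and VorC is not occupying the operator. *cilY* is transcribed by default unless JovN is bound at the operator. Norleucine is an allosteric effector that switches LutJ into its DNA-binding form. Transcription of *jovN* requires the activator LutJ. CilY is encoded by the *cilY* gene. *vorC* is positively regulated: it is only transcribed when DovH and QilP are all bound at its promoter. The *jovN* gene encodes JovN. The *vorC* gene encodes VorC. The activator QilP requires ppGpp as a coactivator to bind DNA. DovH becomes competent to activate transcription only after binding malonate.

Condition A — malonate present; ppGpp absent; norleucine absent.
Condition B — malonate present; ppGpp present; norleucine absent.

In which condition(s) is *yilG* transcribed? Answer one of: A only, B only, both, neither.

Condition A:
Malonate is present, so DovH is active.
ppGpp is absent, so QilP is inactive.
Required activator QilP is absent, so *vorC* is not transcribed.
So VorC is not produced.
Norleucine is absent, so LutJ is inactive.
Required activator LutJ is absent, so *jovN* is not transcribed.
So JovN is not produced.
With no repressor bound, *cilY* is transcribed.
So CilY is produced and active.
No repressor is bound and CilY is active, so *yilG* is transcribed.
→ *yilG* is ON in A.
Condition B:
Malonate is present, so DovH is active.
ppGpp is present, so QilP is active.
No repressor is bound and DovH and QilP are active, so *vorC* is transcribed.
So VorC is produced and active.
Norleucine is absent, so LutJ is inactive.
Required activator LutJ is absent, so *jovN* is not transcribed.
So JovN is not produced.
With no repressor bound, *cilY* is transcribed.
So CilY is produced and active.
With repressor VorC bound, *yilG* is not transcribed.
→ *yilG* is OFF in B.

A only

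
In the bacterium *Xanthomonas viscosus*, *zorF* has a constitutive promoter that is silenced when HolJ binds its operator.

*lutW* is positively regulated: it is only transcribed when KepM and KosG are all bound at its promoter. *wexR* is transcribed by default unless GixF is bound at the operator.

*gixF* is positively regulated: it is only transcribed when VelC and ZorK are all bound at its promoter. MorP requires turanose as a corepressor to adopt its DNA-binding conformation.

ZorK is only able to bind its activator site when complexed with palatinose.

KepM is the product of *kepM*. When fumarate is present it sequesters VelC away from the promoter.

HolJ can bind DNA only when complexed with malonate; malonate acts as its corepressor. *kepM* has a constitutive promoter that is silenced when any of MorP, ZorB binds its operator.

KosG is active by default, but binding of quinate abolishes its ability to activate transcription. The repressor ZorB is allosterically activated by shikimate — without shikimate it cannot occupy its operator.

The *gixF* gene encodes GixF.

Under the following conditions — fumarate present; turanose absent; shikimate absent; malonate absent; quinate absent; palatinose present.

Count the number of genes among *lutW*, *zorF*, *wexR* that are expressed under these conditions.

Turanose is absent, so MorP is inactive.
Shikimate is absent, so ZorB is inactive.
With no repressor bound, *kepM* is transcribed.
So KepM is produced and active.
Quinate is absent, so KosG is active.
No repressor is bound and KepM and KosG are active, so *lutW* is transcribed.
→ *lutW* is ON.
Malonate is absent, so HolJ is inactive.
With no repressor bound, *zorF* is transcribed.
→ *zorF* is ON.
Fumarate is present, so VelC is inactive.
Palatinose is present, so ZorK is active.
Required activator VelC is absent, so *gixF* is not transcribed.
So GixF is not produced.
With no repressor bound, *wexR* is transcribed.
→ *wexR* is ON.
3 of the 3 genes are transcribed.

3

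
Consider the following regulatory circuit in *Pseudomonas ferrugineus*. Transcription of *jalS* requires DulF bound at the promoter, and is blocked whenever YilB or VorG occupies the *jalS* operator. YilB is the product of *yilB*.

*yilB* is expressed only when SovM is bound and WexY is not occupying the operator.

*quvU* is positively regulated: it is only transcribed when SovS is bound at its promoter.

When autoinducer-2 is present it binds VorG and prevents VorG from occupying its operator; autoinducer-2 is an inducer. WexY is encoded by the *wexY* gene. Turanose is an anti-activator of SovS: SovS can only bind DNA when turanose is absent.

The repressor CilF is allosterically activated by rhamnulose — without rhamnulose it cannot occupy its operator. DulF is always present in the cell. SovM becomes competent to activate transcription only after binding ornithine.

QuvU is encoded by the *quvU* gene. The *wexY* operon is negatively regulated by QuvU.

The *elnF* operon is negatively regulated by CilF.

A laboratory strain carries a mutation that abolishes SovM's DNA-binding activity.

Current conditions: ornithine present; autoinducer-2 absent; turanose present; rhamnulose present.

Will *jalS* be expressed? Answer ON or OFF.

Turanose is present, so SovS is inactive.
Required activator SovS is absent, so *quvU* is not transcribed.
So QuvU is not produced.
With no repressor bound, *wexY* is transcribed.
So WexY is produced and active.
SovM is non-functional in this strain, so it has no effect.
With repressor WexY bound, *yilB* is not transcribed.
So YilB is not produced.
DulF is produced constitutively and is active.
Autoinducer-2 is absent, so VorG is active.
With repressor VorG bound, *jalS* is not transcribed.

OFF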